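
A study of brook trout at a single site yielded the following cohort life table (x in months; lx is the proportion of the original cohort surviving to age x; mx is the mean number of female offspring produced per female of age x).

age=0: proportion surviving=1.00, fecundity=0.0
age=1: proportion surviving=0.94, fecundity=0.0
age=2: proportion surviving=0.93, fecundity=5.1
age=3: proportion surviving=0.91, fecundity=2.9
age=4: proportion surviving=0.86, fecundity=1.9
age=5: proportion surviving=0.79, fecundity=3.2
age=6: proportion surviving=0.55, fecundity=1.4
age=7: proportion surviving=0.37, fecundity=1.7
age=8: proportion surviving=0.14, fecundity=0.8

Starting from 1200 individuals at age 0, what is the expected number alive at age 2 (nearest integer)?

Expected survivors = N0 · l_2 = 1200 × 0.93 = 1116 → 1116

1116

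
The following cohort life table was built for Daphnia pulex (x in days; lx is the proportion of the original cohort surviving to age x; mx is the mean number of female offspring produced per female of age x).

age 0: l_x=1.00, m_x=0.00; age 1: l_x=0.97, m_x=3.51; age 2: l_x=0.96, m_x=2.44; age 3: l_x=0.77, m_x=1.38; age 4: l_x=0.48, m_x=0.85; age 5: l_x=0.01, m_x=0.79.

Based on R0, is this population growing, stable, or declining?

R0 = Σ lx·mx = 0 + 3.4047 + 2.3424 + 1.0626 + 0.408 + 0.0079 = 7.2256
R0 > 1, so the population is growing.

growing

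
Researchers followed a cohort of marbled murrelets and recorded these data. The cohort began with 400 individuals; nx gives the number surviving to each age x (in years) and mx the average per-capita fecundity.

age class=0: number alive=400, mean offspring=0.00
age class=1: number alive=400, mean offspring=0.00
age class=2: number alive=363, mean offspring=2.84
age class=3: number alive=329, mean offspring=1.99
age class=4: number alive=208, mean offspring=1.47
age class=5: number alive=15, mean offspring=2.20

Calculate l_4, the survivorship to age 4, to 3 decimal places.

l_4 = n_4/n_0 = 208/400 = 0.52 → 0.520

0.520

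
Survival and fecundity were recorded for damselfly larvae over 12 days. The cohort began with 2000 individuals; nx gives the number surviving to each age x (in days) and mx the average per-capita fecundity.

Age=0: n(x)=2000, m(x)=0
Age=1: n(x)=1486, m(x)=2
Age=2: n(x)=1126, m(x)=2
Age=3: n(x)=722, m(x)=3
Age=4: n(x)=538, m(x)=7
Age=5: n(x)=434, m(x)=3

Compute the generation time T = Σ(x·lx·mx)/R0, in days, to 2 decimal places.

2.85

lx = nx/n0 = nx/2000: 1, 0.743, 0.563, 0.361, 0.269, 0.217
lx·mx: 0, 1.486, 1.126, 1.083, 1.883, 0.651 → R0 = 6.229
x·lx·mx: 0, 1.486, 2.252, 3.249, 7.532, 3.255 → Σ = 17.774
T = 17.774 / 6.229 = 2.853428… → 2.85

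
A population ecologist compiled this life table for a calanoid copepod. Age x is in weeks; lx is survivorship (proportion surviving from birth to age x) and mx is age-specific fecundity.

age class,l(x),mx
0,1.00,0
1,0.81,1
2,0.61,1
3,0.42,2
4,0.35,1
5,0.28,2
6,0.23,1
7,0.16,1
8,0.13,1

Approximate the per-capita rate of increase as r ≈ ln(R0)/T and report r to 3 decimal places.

R0 = Σ lx·mx = 0 + 0.81 + 0.61 + 0.84 + 0.35 + 0.56 + 0.23 + 0.16 + 0.13 = 3.69
Σ x·lx·mx = 12.29; T = 12.29/3.69 = 3.33062…
r ≈ ln(R0)/T = ln(3.69)/3.33062… = 0.39201… → 0.392

0.392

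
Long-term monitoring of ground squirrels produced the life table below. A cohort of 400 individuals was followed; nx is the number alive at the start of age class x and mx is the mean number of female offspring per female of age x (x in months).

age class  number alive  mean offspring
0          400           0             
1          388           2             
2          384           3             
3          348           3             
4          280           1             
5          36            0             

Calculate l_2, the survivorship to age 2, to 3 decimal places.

l_2 = n_2/n_0 = 384/400 = 0.96 → 0.960

0.960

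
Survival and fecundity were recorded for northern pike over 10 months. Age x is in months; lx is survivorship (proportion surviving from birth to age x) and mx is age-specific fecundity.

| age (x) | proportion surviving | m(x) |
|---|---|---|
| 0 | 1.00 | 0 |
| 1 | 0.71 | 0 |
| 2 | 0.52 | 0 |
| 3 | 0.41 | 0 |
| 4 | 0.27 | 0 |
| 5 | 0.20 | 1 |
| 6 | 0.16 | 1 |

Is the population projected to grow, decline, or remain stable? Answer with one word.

R0 = Σ lx·mx = 0 + 0 + 0 + 0 + 0 + 0.2 + 0.16 = 0.36
R0 < 1, so the population is declining.

declining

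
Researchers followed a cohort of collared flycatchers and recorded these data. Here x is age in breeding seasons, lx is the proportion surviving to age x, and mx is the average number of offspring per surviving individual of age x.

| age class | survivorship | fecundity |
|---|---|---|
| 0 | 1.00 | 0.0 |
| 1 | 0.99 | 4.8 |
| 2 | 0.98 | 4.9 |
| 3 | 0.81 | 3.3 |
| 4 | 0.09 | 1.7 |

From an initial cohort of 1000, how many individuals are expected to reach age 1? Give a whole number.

990

Expected survivors = N0 · l_1 = 1000 × 0.99 = 990 → 990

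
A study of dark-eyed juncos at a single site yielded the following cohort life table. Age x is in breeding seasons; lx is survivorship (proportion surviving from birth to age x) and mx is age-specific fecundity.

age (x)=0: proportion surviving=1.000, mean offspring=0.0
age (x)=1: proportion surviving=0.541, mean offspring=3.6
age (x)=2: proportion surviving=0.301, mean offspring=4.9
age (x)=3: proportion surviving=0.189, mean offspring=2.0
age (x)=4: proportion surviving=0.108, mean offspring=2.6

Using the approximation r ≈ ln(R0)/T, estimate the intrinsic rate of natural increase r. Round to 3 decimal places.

R0 = Σ lx·mx = 0 + 1.9476 + 1.4749 + 0.378 + 0.2808 = 4.0813
Σ x·lx·mx = 7.1546; T = 7.1546/4.0813 = 1.75302…
r ≈ ln(R0)/T = ln(4.0813)/1.75302… = 0.80228… → 0.802

0.802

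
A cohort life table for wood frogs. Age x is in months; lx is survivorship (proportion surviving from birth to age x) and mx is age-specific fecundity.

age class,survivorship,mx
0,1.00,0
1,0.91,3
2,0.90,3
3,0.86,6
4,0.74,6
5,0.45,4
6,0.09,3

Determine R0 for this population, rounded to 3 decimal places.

17.100

lx·mx by age: 0, 2.73, 2.7, 5.16, 4.44, 1.8, 0.27
R0 = Σ lx·mx = 17.1 → 17.100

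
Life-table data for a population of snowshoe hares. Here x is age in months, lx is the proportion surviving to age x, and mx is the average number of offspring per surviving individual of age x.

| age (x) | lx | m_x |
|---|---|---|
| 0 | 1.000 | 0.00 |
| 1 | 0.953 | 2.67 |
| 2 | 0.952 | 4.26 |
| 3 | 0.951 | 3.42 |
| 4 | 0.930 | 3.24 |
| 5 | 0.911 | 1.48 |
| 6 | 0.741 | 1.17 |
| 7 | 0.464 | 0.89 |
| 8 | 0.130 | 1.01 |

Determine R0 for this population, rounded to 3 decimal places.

lx·mx by age: 0, 2.54451, 4.05552, 3.25242, 3.0132, 1.34828, 0.86697, 0.41296, 0.1313
R0 = Σ lx·mx = 15.62516 → 15.625

15.625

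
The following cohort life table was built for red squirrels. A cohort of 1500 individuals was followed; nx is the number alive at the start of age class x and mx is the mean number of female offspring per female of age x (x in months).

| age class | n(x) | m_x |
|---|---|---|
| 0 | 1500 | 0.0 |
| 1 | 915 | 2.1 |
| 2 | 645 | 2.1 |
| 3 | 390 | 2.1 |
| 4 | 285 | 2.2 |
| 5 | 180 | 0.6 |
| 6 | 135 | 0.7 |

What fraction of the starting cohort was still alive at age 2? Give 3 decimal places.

l_2 = n_2/n_0 = 645/1500 = 0.43 → 0.430

0.430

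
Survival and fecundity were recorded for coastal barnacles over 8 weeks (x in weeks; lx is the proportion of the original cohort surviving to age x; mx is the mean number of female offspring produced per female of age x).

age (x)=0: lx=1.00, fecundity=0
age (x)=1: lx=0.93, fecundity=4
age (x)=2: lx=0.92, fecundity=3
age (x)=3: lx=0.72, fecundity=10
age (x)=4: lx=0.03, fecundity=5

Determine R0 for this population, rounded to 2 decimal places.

13.83

lx·mx by age: 0, 3.72, 2.76, 7.2, 0.15
R0 = Σ lx·mx = 13.83 → 13.83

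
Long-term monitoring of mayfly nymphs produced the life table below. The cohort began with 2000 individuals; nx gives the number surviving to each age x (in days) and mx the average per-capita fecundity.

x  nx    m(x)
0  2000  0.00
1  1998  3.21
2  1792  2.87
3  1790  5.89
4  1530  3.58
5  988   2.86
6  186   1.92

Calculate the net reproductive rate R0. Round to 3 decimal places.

lx = nx/n0 = nx/2000: 1, 0.999, 0.896, 0.895, 0.765, 0.494, 0.093
lx·mx by age: 0, 3.20679, 2.57152, 5.27155, 2.7387, 1.41284, 0.17856
R0 = Σ lx·mx = 15.37996 → 15.380

15.380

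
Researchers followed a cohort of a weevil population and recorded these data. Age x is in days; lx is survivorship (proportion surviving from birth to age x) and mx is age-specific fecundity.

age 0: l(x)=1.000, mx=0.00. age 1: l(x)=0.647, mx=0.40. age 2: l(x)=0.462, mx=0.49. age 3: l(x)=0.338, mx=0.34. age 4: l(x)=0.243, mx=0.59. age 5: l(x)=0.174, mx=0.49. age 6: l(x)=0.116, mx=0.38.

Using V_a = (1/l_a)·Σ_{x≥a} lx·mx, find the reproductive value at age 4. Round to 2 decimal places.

1.12

lx·mx for x ≥ 4: 0.14337, 0.08526, 0.04408 → sum = 0.27271
V_4 = 0.27271 / l_4 = 0.27271 / 0.243 = 1.122263… → 1.12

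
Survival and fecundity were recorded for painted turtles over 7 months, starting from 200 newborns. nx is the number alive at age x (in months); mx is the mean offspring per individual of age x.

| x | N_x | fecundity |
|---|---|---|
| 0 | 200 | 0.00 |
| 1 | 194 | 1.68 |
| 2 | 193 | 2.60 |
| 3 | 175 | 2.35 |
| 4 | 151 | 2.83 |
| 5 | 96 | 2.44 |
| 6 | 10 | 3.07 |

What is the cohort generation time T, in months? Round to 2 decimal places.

2.91

lx = nx/n0 = nx/200: 1, 0.97, 0.965, 0.875, 0.755, 0.48, 0.05
lx·mx: 0, 1.6296, 2.509, 2.05625, 2.13665, 1.1712, 0.1535 → R0 = 9.6562
x·lx·mx: 0, 1.6296, 5.018, 6.16875, 8.5466, 5.856, 0.921 → Σ = 28.13995
T = 28.13995 / 9.6562 = 2.914185… → 2.91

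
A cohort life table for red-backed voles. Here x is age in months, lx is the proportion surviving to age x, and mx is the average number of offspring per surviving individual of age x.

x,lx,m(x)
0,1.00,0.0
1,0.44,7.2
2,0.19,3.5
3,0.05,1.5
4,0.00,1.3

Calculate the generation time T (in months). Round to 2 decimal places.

1.21

lx·mx: 0, 3.168, 0.665, 0.075, 0 → R0 = 3.908
x·lx·mx: 0, 3.168, 1.33, 0.225, 0 → Σ = 4.723
T = 4.723 / 3.908 = 1.208547… → 1.21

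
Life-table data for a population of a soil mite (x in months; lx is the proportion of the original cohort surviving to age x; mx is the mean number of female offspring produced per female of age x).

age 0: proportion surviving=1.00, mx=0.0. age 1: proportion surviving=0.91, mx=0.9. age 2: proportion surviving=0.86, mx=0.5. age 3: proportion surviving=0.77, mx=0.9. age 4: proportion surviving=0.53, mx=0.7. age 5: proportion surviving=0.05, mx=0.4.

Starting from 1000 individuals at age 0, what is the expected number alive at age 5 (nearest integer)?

Expected survivors = N0 · l_5 = 1000 × 0.05 = 50 → 50

50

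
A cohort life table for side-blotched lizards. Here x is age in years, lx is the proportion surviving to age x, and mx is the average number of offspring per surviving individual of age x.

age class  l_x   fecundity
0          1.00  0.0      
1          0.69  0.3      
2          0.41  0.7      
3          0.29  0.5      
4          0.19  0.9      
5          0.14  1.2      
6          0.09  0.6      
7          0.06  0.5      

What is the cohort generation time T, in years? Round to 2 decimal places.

3.08

lx·mx: 0, 0.207, 0.287, 0.145, 0.171, 0.168, 0.054, 0.03 → R0 = 1.062
x·lx·mx: 0, 0.207, 0.574, 0.435, 0.684, 0.84, 0.324, 0.21 → Σ = 3.274
T = 3.274 / 1.062 = 3.082863… → 3.08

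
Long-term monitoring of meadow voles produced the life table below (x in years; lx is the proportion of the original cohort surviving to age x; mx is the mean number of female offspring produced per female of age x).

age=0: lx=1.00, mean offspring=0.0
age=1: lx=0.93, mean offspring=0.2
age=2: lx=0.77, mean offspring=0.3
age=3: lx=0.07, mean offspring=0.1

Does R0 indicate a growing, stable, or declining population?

R0 = Σ lx·mx = 0 + 0.186 + 0.231 + 0.007 = 0.424
R0 < 1, so the population is declining.

declining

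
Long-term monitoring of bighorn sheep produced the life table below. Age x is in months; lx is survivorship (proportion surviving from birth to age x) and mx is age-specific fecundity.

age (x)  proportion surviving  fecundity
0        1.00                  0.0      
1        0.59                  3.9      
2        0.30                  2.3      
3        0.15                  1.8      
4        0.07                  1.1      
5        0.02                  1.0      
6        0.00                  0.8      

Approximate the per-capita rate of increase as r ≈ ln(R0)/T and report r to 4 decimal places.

R0 = Σ lx·mx = 0 + 2.301 + 0.69 + 0.27 + 0.077 + 0.02 + 0 = 3.358
Σ x·lx·mx = 4.899; T = 4.899/3.358 = 1.4589…
r ≈ ln(R0)/T = ln(3.358)/1.4589… = 0.830312… → 0.8303

0.8303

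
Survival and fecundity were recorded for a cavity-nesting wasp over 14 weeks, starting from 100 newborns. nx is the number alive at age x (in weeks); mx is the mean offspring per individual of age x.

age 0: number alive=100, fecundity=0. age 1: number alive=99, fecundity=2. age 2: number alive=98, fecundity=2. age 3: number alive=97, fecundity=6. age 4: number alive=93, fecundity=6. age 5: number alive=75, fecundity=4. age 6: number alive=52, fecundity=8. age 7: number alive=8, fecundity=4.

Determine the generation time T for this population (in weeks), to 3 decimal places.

lx = nx/n0 = nx/100: 1, 0.99, 0.98, 0.97, 0.93, 0.75, 0.52, 0.08
lx·mx: 0, 1.98, 1.96, 5.82, 5.58, 3, 4.16, 0.32 → R0 = 22.82
x·lx·mx: 0, 1.98, 3.92, 17.46, 22.32, 15, 24.96, 2.24 → Σ = 87.88
T = 87.88 / 22.82 = 3.851008… → 3.851

3.851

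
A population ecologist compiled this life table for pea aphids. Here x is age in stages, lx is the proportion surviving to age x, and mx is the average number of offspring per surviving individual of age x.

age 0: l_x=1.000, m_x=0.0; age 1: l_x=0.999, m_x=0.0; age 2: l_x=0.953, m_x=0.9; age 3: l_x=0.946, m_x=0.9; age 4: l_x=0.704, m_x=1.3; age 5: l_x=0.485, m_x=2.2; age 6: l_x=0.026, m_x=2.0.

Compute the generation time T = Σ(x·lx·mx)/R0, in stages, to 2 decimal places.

lx·mx: 0, 0, 0.8577, 0.8514, 0.9152, 1.067, 0.052 → R0 = 3.7433
x·lx·mx: 0, 0, 1.7154, 2.5542, 3.6608, 5.335, 0.312 → Σ = 13.5774
T = 13.5774 / 3.7433 = 3.62712… → 3.63

3.63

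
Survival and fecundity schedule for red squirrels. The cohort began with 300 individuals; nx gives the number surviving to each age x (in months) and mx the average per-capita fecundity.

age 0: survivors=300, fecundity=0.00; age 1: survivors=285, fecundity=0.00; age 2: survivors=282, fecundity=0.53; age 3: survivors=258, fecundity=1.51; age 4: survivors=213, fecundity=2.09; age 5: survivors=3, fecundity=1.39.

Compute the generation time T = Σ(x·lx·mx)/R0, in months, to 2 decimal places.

3.31

lx = nx/n0 = nx/300: 1, 0.95, 0.94, 0.86, 0.71, 0.01
lx·mx: 0, 0, 0.4982, 1.2986, 1.4839, 0.0139 → R0 = 3.2946
x·lx·mx: 0, 0, 0.9964, 3.8958, 5.9356, 0.0695 → Σ = 10.8973
T = 10.8973 / 3.2946 = 3.307625… → 3.31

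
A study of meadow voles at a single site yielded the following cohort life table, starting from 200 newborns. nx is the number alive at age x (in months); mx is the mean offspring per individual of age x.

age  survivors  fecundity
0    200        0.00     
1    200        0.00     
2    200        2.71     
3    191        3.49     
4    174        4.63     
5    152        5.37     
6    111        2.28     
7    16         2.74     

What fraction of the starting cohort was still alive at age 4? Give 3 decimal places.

l_4 = n_4/n_0 = 174/200 = 0.87 → 0.870

0.870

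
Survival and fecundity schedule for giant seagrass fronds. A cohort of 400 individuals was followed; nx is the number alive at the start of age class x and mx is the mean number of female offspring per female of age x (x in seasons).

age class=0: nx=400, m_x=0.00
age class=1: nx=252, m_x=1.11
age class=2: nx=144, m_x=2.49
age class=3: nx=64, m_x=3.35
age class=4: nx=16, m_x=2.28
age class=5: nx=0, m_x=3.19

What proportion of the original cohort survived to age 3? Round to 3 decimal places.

l_3 = n_3/n_0 = 64/400 = 0.16 → 0.160

0.160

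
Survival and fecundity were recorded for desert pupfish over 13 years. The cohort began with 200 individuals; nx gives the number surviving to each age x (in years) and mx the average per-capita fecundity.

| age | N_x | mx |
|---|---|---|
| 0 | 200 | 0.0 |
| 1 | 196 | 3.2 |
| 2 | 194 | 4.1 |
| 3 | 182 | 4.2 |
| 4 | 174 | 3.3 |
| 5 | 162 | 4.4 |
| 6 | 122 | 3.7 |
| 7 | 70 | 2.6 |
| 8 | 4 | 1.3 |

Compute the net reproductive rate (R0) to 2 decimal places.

20.56

lx = nx/n0 = nx/200: 1, 0.98, 0.97, 0.91, 0.87, 0.81, 0.61, 0.35, 0.02
lx·mx by age: 0, 3.136, 3.977, 3.822, 2.871, 3.564, 2.257, 0.91, 0.026
R0 = Σ lx·mx = 20.563 → 20.56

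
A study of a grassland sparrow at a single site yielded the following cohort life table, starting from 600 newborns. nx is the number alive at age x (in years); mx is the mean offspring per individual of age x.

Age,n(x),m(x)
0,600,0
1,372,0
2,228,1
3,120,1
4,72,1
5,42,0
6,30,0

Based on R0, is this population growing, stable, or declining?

lx = nx/n0 = nx/600: 1, 0.62, 0.38, 0.2, 0.12, 0.07, 0.05
R0 = Σ lx·mx = 0 + 0 + 0.38 + 0.2 + 0.12 + 0 + 0 = 0.7
R0 < 1, so the population is declining.

declining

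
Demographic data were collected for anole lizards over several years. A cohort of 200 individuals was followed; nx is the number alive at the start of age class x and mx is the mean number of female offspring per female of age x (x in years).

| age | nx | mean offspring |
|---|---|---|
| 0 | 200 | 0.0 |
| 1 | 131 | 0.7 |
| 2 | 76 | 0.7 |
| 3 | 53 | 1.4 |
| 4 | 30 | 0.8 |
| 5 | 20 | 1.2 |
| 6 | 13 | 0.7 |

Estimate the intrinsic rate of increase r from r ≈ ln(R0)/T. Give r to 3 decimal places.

0.129

lx = nx/n0 = nx/200: 1, 0.655, 0.38, 0.265, 0.15, 0.1, 0.065
R0 = Σ lx·mx = 0 + 0.4585 + 0.266 + 0.371 + 0.12 + 0.12 + 0.0455 = 1.381
Σ x·lx·mx = 3.4565; T = 3.4565/1.381 = 2.5029…
r ≈ ln(R0)/T = ln(1.381)/2.5029… = 0.12897… → 0.129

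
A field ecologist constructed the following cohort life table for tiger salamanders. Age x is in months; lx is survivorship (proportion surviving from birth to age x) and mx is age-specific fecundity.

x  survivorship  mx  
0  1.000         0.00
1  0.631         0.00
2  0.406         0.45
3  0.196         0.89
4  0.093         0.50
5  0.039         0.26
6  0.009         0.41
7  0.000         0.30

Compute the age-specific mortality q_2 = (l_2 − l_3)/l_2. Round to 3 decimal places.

q_2 = (l_2 − l_3) / l_2 = (0.406 − 0.196) / 0.406
     = 0.21 / 0.406 = 0.517241… → 0.517

0.517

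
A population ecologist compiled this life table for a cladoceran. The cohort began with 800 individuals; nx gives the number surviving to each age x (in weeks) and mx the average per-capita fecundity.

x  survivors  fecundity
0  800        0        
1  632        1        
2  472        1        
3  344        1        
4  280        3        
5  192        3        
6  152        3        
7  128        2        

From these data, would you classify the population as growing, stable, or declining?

growing

lx = nx/n0 = nx/800: 1, 0.79, 0.59, 0.43, 0.35, 0.24, 0.19, 0.16
R0 = Σ lx·mx = 0 + 0.79 + 0.59 + 0.43 + 1.05 + 0.72 + 0.57 + 0.32 = 4.47
R0 > 1, so the population is growing.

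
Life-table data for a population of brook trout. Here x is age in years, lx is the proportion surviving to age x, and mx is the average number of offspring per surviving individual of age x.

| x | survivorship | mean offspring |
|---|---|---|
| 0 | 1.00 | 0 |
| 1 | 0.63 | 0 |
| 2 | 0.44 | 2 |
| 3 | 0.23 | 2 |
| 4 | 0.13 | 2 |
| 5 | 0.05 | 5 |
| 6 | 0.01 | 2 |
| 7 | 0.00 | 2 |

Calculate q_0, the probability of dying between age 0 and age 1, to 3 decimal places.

0.370

q_0 = (l_0 − l_1) / l_0 = (1 − 0.63) / 1
     = 0.37 / 1 = 0.37 → 0.370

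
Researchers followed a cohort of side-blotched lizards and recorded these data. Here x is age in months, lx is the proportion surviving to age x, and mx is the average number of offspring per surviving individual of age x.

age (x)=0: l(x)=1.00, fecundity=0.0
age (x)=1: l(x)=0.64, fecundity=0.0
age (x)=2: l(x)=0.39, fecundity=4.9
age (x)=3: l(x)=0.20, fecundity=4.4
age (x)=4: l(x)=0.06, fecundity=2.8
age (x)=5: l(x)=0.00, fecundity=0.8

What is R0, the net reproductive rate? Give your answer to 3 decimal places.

lx·mx by age: 0, 0, 1.911, 0.88, 0.168, 0
R0 = Σ lx·mx = 2.959 → 2.959

2.959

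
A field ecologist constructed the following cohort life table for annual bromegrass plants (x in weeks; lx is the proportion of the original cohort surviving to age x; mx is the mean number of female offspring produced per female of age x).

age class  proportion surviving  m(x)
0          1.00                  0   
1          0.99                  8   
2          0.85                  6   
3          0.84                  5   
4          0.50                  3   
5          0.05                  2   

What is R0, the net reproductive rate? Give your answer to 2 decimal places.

lx·mx by age: 0, 7.92, 5.1, 4.2, 1.5, 0.1
R0 = Σ lx·mx = 18.82 → 18.82

18.82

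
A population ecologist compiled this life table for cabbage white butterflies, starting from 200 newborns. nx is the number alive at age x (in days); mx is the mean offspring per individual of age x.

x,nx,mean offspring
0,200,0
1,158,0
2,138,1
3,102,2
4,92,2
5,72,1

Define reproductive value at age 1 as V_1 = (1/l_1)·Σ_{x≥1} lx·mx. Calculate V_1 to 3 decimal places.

lx = nx/n0 = nx/200: 1, 0.79, 0.69, 0.51, 0.46, 0.36
lx·mx for x ≥ 1: 0, 0.69, 1.02, 0.92, 0.36 → sum = 2.99
V_1 = 2.99 / l_1 = 2.99 / 0.79 = 3.78481… → 3.785

3.785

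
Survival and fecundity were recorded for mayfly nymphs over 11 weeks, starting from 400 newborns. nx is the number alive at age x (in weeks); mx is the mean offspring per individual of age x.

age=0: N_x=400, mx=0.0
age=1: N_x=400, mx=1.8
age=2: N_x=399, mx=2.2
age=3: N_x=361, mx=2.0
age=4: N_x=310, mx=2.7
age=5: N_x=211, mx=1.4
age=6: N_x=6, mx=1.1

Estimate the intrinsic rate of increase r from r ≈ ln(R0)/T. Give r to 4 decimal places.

lx = nx/n0 = nx/400: 1, 1, 0.9975, 0.9025, 0.775, 0.5275, 0.015
R0 = Σ lx·mx = 0 + 1.8 + 2.1945 + 1.805 + 2.0925 + 0.7385 + 0.0165 = 8.647
Σ x·lx·mx = 23.7655; T = 23.7655/8.647 = 2.74841…
r ≈ ln(R0)/T = ln(8.647)/2.74841… = 0.784895… → 0.7849

0.7849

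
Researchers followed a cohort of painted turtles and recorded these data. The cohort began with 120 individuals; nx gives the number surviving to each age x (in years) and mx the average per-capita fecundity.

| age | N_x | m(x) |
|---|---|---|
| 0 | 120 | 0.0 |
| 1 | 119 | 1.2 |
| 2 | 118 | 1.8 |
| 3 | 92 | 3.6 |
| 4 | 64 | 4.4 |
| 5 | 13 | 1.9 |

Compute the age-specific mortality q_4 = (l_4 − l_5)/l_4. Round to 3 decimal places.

lx = nx/n0 = nx/120: 1, 0.99167…, 0.98333…, 0.76667…, 0.53333…, 0.10833…
q_4 = (l_4 − l_5) / l_4 = (0.533333… − 0.108333…) / 0.533333…
     = 0.425… / 0.533333… = 0.796875… → 0.797

0.797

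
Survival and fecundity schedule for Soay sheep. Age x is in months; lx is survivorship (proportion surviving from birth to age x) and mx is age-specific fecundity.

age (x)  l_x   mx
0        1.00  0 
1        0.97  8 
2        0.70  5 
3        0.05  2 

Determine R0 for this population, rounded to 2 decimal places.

11.36

lx·mx by age: 0, 7.76, 3.5, 0.1
R0 = Σ lx·mx = 11.36 → 11.36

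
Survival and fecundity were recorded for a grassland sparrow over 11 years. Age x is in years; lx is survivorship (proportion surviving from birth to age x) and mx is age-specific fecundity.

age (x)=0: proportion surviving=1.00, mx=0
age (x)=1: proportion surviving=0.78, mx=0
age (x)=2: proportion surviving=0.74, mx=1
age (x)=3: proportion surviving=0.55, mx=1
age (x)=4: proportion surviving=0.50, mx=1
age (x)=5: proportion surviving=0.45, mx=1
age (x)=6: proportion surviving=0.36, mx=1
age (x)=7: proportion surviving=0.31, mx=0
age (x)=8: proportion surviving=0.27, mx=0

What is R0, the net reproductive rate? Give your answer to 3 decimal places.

lx·mx by age: 0, 0, 0.74, 0.55, 0.5, 0.45, 0.36, 0, 0
R0 = Σ lx·mx = 2.6 → 2.600

2.600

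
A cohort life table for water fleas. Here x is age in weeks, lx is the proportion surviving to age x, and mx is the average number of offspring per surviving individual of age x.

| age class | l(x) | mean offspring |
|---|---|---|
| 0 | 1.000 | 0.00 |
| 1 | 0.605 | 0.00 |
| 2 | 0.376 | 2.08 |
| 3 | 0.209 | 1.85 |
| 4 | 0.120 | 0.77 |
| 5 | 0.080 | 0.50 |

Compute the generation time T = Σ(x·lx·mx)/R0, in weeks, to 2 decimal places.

lx·mx: 0, 0, 0.78208, 0.38665, 0.0924, 0.04 → R0 = 1.30113
x·lx·mx: 0, 0, 1.56416, 1.15995, 0.3696, 0.2 → Σ = 3.29371
T = 3.29371 / 1.30113 = 2.531423… → 2.53

2.53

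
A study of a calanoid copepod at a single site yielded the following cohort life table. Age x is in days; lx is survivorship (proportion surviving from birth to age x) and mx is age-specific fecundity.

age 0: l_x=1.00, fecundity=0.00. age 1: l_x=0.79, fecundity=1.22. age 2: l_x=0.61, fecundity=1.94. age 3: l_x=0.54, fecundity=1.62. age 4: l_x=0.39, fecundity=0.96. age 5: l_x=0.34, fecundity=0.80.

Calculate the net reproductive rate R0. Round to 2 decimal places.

3.67

lx·mx by age: 0, 0.9638, 1.1834, 0.8748, 0.3744, 0.272
R0 = Σ lx·mx = 3.6684 → 3.67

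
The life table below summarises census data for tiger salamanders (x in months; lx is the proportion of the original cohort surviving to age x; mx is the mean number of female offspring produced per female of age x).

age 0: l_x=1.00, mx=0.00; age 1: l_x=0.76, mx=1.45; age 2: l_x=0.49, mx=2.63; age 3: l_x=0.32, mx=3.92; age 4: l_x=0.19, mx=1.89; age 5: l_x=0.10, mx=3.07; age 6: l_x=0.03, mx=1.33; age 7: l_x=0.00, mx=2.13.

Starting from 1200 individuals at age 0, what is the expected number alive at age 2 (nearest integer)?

Expected survivors = N0 · l_2 = 1200 × 0.49 = 588 → 588

588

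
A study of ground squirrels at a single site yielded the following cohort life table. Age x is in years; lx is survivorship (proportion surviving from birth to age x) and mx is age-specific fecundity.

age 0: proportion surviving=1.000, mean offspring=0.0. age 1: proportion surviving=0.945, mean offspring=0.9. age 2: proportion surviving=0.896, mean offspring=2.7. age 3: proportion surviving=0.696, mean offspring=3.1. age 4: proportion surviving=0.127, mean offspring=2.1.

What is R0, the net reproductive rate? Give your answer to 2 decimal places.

lx·mx by age: 0, 0.8505, 2.4192, 2.1576, 0.2667
R0 = Σ lx·mx = 5.694 → 5.69

5.69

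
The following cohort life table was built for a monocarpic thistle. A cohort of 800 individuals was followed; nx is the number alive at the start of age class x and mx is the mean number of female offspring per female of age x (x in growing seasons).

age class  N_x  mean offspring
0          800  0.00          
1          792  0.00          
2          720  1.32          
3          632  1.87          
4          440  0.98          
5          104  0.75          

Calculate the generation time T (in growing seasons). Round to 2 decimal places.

2.86

lx = nx/n0 = nx/800: 1, 0.99, 0.9, 0.79, 0.55, 0.13
lx·mx: 0, 0, 1.188, 1.4773, 0.539, 0.0975 → R0 = 3.3018
x·lx·mx: 0, 0, 2.376, 4.4319, 2.156, 0.4875 → Σ = 9.4514
T = 9.4514 / 3.3018 = 2.862499… → 2.86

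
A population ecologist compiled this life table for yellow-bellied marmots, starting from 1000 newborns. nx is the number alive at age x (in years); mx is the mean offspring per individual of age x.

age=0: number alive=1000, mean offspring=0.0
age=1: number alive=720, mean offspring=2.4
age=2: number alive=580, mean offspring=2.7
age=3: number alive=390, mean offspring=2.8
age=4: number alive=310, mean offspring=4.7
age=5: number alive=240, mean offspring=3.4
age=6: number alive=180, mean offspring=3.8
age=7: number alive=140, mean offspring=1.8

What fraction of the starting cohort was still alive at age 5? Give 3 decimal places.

0.240

l_5 = n_5/n_0 = 240/1000 = 0.24 → 0.240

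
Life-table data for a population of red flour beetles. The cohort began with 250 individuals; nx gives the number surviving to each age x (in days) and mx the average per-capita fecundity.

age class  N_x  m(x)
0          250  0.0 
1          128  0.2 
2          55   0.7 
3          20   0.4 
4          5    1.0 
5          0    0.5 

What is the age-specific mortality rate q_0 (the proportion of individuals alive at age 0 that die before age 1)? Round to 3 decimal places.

lx = nx/n0 = nx/250: 1, 0.512, 0.22, 0.08, 0.02, 0
q_0 = (l_0 − l_1) / l_0 = (1 − 0.512) / 1
     = 0.488 / 1 = 0.488 → 0.488

0.488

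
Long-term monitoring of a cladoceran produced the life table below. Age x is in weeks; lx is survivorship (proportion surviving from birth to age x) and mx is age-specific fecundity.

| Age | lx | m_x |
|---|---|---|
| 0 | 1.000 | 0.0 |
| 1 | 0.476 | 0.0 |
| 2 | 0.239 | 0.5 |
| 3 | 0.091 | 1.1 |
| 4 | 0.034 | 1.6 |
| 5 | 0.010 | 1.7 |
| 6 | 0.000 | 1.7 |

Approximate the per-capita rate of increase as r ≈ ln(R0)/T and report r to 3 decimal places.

-0.427

R0 = Σ lx·mx = 0 + 0 + 0.1195 + 0.1001 + 0.0544 + 0.017 + 0 = 0.291
Σ x·lx·mx = 0.8419; T = 0.8419/0.291 = 2.89313…
r ≈ ln(R0)/T = ln(0.291)/2.89313… = -0.42668… → -0.427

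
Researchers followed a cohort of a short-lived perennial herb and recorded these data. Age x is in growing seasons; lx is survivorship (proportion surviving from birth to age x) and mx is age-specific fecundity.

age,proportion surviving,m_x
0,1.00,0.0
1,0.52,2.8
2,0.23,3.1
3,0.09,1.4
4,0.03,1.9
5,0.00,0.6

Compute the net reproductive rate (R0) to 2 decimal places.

2.35

lx·mx by age: 0, 1.456, 0.713, 0.126, 0.057, 0
R0 = Σ lx·mx = 2.352 → 2.35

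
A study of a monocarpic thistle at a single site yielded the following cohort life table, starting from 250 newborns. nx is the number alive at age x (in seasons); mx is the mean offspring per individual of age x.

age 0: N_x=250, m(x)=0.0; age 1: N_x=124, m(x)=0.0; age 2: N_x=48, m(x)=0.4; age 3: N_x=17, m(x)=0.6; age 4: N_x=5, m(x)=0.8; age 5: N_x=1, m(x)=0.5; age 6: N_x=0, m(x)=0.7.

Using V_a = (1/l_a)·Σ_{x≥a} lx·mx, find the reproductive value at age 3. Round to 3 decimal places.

lx = nx/n0 = nx/250: 1, 0.496, 0.192, 0.068, 0.02, 0.004, 0
lx·mx for x ≥ 3: 0.0408, 0.016, 0.002, 0 → sum = 0.0588
V_3 = 0.0588 / l_3 = 0.0588 / 0.068 = 0.864706… → 0.865

0.865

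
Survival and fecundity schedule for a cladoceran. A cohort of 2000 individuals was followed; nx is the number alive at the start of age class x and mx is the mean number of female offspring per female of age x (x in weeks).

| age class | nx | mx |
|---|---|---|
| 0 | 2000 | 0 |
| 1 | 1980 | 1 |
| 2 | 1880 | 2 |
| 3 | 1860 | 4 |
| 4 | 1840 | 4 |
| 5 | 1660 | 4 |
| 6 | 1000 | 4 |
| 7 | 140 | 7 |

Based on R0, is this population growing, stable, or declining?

lx = nx/n0 = nx/2000: 1, 0.99, 0.94, 0.93, 0.92, 0.83, 0.5, 0.07
R0 = Σ lx·mx = 0 + 0.99 + 1.88 + 3.72 + 3.68 + 3.32 + 2 + 0.49 = 16.08
R0 > 1, so the population is growing.

growing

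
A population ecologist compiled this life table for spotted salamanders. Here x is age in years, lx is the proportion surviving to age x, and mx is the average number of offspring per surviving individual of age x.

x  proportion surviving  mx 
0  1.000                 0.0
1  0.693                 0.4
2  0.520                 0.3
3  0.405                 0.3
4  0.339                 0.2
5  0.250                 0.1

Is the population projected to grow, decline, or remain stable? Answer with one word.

R0 = Σ lx·mx = 0 + 0.2772 + 0.156 + 0.1215 + 0.0678 + 0.025 = 0.6475
R0 < 1, so the population is declining.

declining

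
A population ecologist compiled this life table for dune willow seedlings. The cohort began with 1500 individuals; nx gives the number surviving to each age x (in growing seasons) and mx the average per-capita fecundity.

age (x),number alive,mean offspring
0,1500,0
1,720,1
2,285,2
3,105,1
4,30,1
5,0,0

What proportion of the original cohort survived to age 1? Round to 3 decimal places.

l_1 = n_1/n_0 = 720/1500 = 0.48 → 0.480

0.480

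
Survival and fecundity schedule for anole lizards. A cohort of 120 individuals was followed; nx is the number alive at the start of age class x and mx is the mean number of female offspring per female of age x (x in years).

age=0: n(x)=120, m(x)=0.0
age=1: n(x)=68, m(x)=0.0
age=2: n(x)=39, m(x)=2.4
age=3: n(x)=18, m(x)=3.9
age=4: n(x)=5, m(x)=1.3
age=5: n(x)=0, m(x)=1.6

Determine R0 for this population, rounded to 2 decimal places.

1.42

lx = nx/n0 = nx/120: 1, 0.56667…, 0.325, 0.15, 0.04167…, 0
lx·mx by age: 0, 0, 0.78, 0.585, 0.054167…, 0
R0 = Σ lx·mx = 1.419167… → 1.42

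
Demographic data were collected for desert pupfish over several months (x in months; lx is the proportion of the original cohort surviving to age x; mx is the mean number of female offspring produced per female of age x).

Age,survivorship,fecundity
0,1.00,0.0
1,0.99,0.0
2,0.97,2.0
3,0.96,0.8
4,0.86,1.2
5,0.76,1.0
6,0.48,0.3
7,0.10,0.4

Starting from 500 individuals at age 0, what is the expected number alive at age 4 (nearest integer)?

430

Expected survivors = N0 · l_4 = 500 × 0.86 = 430 → 430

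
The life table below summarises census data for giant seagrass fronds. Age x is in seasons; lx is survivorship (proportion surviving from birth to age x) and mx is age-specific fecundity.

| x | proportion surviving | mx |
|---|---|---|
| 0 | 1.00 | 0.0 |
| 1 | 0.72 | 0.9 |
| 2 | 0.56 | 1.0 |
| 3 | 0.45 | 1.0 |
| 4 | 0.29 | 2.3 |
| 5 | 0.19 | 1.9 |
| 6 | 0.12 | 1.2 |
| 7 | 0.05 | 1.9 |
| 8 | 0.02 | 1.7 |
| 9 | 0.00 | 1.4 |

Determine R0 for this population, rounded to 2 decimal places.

2.96

lx·mx by age: 0, 0.648, 0.56, 0.45, 0.667, 0.361, 0.144, 0.095, 0.034, 0
R0 = Σ lx·mx = 2.959 → 2.96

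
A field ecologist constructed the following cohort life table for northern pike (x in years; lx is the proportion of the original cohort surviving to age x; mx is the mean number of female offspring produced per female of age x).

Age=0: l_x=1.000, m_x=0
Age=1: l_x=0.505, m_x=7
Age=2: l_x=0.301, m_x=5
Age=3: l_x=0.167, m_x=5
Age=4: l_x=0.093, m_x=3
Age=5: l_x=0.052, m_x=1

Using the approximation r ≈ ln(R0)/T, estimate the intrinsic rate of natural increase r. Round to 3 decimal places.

R0 = Σ lx·mx = 0 + 3.535 + 1.505 + 0.835 + 0.279 + 0.052 = 6.206
Σ x·lx·mx = 10.426; T = 10.426/6.206 = 1.67999…
r ≈ ln(R0)/T = ln(6.206)/1.67999… = 1.08663… → 1.087

1.087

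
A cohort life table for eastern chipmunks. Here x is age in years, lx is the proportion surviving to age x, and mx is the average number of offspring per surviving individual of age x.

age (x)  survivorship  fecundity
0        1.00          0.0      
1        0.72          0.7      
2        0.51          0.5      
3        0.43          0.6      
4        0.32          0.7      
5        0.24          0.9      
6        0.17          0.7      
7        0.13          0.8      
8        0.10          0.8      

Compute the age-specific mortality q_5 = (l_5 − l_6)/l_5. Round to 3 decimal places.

0.292

q_5 = (l_5 − l_6) / l_5 = (0.24 − 0.17) / 0.24
     = 0.07 / 0.24 = 0.291667… → 0.292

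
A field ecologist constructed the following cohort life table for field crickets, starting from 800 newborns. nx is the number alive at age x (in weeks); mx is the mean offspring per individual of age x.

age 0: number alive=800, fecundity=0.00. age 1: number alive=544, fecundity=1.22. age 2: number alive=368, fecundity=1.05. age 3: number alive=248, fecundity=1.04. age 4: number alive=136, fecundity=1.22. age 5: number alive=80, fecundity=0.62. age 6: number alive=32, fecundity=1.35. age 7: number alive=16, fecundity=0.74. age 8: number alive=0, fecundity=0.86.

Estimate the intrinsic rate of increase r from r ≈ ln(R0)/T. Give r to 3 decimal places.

lx = nx/n0 = nx/800: 1, 0.68, 0.46, 0.31, 0.17, 0.1, 0.04, 0.02, 0
R0 = Σ lx·mx = 0 + 0.8296 + 0.483 + 0.3224 + 0.2074 + 0.062 + 0.054 + 0.0148 + 0 = 1.9732
Σ x·lx·mx = 4.33; T = 4.33/1.9732 = 2.19441…
r ≈ ln(R0)/T = ln(1.9732)/2.19441… = 0.30972… → 0.310

0.310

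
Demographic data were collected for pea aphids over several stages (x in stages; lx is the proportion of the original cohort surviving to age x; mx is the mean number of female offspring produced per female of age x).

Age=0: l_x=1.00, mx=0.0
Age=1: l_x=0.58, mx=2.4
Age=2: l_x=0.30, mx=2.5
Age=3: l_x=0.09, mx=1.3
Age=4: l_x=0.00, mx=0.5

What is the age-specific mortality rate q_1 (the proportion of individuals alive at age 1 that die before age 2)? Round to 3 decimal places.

0.483

q_1 = (l_1 − l_2) / l_1 = (0.58 − 0.3) / 0.58
     = 0.28 / 0.58 = 0.482759… → 0.483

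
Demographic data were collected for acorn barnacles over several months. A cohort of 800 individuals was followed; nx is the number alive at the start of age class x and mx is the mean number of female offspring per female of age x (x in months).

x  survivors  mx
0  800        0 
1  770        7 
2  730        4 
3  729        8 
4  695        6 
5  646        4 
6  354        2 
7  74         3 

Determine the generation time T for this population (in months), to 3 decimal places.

2.938

lx = nx/n0 = nx/800: 1, 0.9625, 0.9125, 0.91125, 0.86875, 0.8075, 0.4425, 0.0925
lx·mx: 0, 6.7375, 3.65, 7.29, 5.2125, 3.23, 0.885, 0.2775 → R0 = 27.2825
x·lx·mx: 0, 6.7375, 7.3, 21.87, 20.85, 16.15, 5.31, 1.9425 → Σ = 80.16
T = 80.16 / 27.2825 = 2.938147… → 2.938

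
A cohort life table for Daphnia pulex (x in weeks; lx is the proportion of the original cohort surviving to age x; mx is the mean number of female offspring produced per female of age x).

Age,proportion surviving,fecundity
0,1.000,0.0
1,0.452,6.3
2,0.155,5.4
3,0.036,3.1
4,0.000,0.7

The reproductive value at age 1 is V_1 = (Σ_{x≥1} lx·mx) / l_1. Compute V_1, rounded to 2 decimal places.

8.40

lx·mx for x ≥ 1: 2.8476, 0.837, 0.1116, 0 → sum = 3.7962
V_1 = 3.7962 / l_1 = 3.7962 / 0.452 = 8.398673… → 8.40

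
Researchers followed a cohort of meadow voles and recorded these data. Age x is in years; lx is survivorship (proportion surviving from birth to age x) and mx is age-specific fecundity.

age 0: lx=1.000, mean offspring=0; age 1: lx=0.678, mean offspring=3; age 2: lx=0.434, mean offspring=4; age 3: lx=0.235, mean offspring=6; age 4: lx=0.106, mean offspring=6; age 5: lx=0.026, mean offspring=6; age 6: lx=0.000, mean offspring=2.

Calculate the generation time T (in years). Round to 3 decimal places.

2.187

lx·mx: 0, 2.034, 1.736, 1.41, 0.636, 0.156, 0 → R0 = 5.972
x·lx·mx: 0, 2.034, 3.472, 4.23, 2.544, 0.78, 0 → Σ = 13.06
T = 13.06 / 5.972 = 2.186872… → 2.187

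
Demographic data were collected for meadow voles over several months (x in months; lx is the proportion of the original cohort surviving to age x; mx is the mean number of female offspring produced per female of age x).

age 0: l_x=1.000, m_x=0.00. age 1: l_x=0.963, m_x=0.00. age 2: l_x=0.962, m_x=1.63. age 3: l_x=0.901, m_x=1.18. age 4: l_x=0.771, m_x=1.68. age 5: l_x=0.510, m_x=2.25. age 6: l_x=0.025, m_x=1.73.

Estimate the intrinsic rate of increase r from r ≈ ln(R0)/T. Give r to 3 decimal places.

0.477

R0 = Σ lx·mx = 0 + 0 + 1.56806 + 1.06318 + 1.29528 + 1.1475 + 0.04325 = 5.11727
Σ x·lx·mx = 17.50378; T = 17.50378/5.11727 = 3.42053…
r ≈ ln(R0)/T = ln(5.11727)/3.42053… = 0.4773… → 0.477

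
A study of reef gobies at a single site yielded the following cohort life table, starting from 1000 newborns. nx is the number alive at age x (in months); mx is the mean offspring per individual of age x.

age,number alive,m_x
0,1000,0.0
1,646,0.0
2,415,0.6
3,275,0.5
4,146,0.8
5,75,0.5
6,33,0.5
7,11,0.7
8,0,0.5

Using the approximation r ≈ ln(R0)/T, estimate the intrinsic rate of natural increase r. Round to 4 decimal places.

-0.1878

lx = nx/n0 = nx/1000: 1, 0.646, 0.415, 0.275, 0.146, 0.075, 0.033, 0.011, 0
R0 = Σ lx·mx = 0 + 0 + 0.249 + 0.1375 + 0.1168 + 0.0375 + 0.0165 + 0.0077 + 0 = 0.565
Σ x·lx·mx = 1.7181; T = 1.7181/0.565 = 3.04088…
r ≈ ln(R0)/T = ln(0.565)/3.04088… = -0.187751… → -0.1878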